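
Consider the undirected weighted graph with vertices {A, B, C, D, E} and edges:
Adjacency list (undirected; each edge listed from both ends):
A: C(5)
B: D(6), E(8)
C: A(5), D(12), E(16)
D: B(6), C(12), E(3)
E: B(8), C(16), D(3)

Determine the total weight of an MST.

Prim's algorithm from D:
Step 1: frontier [D–E 3, B–D 6, C–D 12] → take D–E (3); add E.
Step 2: frontier [B–D 6, C–D 12, B–E 8, C–E 16] → take B–D (6); add B.
Step 3: frontier [C–D 12, C–E 16] → take C–D (12); add C.
Step 4: frontier [A–C 5] → take A–C (5); add A.
MST edges: D–E, B–D, C–D, A–C; total weight 3+6+12+5 = 26.

26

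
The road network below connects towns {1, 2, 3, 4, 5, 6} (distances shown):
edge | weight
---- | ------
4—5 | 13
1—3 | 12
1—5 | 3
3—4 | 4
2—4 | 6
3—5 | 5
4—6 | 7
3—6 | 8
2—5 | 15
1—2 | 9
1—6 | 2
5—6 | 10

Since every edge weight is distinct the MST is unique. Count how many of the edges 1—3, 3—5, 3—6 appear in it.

Kruskal: consider edges lightest-first.
1—6 (2): add — endpoints in different components.
1—5 (3): add — endpoints in different components.
3—4 (4): add — endpoints in different components.
3—5 (5): add — endpoints in different components.
2—4 (6): add — endpoints in different components.
MST edge set: {1—6, 1—5, 3—4, 3—5, 2—4}.
Of the listed edges, {3—5} are in the MST → 1.

1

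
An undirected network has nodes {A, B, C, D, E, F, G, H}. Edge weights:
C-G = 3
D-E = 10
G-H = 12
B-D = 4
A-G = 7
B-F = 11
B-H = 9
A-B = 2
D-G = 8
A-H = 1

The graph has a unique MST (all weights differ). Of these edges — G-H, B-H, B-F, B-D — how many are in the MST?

Sort edges by weight, then run Kruskal:
A-H (1): add — endpoints in different components.
A-B (2): add — endpoints in different components.
C-G (3): add — endpoints in different components.
B-D (4): add — endpoints in different components.
A-G (7): add — endpoints in different components.
D-G (8): skip — D and G already connected.
B-H (9): skip — B and H already connected.
D-E (10): add — endpoints in different components.
B-F (11): add — endpoints in different components.
MST edge set: {A-H, A-B, C-G, B-D, A-G, D-E, B-F}.
Of the listed edges, {B-F, B-D} are in the MST → 2.

2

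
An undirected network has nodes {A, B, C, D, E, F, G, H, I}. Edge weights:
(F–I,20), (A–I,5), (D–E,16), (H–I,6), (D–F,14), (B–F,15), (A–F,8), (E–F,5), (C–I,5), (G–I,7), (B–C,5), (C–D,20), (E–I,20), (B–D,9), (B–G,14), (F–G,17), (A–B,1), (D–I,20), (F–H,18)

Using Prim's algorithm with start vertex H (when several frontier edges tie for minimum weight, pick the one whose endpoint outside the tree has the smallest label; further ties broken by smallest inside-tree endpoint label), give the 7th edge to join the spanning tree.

Grow the tree from H using Prim:
Step 1: cheapest edge leaving the tree is H–I (6); add I.
Step 2: cheapest edge leaving the tree is A–I (5); add A.
Step 3: cheapest edge leaving the tree is A–B (1); add B.
Step 4: cheapest edge leaving the tree is B–C (5); add C.
Step 5: cheapest edge leaving the tree is G–I (7); add G.
Step 6: cheapest edge leaving the tree is A–F (8); add F.
Step 7: cheapest edge leaving the tree is E–F (5); add E.
Step 8: cheapest edge leaving the tree is B–D (9); add D.
The 7th edge added is E–F.

E-F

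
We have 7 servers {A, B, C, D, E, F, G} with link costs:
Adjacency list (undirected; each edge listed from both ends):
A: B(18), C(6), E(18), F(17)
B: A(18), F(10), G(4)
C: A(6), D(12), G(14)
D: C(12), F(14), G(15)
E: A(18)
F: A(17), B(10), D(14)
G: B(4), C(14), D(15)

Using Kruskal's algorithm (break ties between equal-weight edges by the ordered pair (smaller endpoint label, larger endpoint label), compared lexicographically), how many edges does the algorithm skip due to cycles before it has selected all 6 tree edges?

Kruskal: consider edges lightest-first.
B-G (4): add. Components now {A} {B,G} {C} {D} {E} {F}
A-C (6): add. Components now {A,C} {B,G} {D} {E} {F}
B-F (10): add. Components now {A,C} {B,F,G} {D} {E}
C-D (12): add. Components now {A,C,D} {B,F,G} {E}
C-G (14): add. Components now {A,B,C,D,F,G} {E}
D-F (14): skip — D and F already connected.
D-G (15): skip — D and G already connected.
A-F (17): skip — A and F already connected.
A-B (18): skip — A and B already connected.
A-E (18): add. Components now {A,B,C,D,E,F,G}
Edges rejected before the tree was complete: 4.

4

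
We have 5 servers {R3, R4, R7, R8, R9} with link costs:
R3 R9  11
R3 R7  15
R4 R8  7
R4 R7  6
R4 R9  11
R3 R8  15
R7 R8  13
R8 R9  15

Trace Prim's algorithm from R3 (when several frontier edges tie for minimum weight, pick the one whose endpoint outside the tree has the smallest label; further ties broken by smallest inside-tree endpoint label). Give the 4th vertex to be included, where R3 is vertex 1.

R7

Grow the tree from R3 using Prim:
Step 1: cheapest edge leaving the tree is R3 R9 (11); add R9.
Step 2: cheapest edge leaving the tree is R4 R9 (11); add R4.
Step 3: cheapest edge leaving the tree is R4 R7 (6); add R7.
Step 4: cheapest edge leaving the tree is R4 R8 (7); add R8.
Vertex order: R3, R9, R4, R7, R8. The 4th vertex is R7.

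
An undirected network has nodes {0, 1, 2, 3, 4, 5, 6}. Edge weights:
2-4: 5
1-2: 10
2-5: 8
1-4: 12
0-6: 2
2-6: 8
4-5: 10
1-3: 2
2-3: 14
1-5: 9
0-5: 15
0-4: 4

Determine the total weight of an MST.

Prim, starting at 3.
Step 1: frontier [1-3 2, 2-3 14] → take 1-3 (2); add 1.
Step 2: frontier [1-5 9, 1-2 10, 1-4 12, 2-3 14] → take 1-5 (9); add 5.
Step 3: frontier [1-2 10, 1-4 12, 2-3 14, 2-5 8, 4-5 10, 0-5 15] → take 2-5 (8); add 2.
Step 4: frontier [1-4 12, 2-4 5, 2-6 8, 4-5 10, 0-5 15] → take 2-4 (5); add 4.
Step 5: frontier [2-6 8, 0-4 4, 0-5 15] → take 0-4 (4); add 0.
Step 6: frontier [0-6 2, 2-6 8] → take 0-6 (2); add 6.
MST edges: 1-3, 1-5, 2-5, 2-4, 0-4, 0-6; total weight 2+9+8+5+4+2 = 30.

30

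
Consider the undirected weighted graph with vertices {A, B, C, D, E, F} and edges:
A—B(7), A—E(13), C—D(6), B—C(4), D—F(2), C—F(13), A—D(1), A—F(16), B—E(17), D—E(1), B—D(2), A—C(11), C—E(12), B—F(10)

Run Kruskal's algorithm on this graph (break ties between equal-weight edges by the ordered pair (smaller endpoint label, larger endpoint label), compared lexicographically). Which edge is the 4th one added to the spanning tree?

Sort edges by weight, then run Kruskal:
A—D (1): add. Components now {A,D} {B} {C} {E} {F}
D—E (1): add. Components now {A,D,E} {B} {C} {F}
B—D (2): add. Components now {A,B,D,E} {C} {F}
D—F (2): add. Components now {A,B,D,E,F} {C}
B—C (4): add. Components now {A,B,C,D,E,F}
The 4th edge added is D—F.

D-F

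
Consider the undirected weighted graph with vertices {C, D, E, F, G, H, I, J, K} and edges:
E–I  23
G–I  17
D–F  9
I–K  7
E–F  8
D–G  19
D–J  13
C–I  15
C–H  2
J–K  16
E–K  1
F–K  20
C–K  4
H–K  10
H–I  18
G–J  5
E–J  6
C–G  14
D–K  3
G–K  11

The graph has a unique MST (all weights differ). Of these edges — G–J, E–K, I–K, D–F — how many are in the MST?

Kruskal: consider edges lightest-first.
E–K (1): add — endpoints in different components.
C–H (2): add — endpoints in different components.
D–K (3): add — endpoints in different components.
C–K (4): add — endpoints in different components.
G–J (5): add — endpoints in different components.
E–J (6): add — endpoints in different components.
I–K (7): add — endpoints in different components.
E–F (8): add — endpoints in different components.
MST edge set: {E–K, C–H, D–K, C–K, G–J, E–J, I–K, E–F}.
Of the listed edges, {G–J, E–K, I–K} are in the MST → 3.

3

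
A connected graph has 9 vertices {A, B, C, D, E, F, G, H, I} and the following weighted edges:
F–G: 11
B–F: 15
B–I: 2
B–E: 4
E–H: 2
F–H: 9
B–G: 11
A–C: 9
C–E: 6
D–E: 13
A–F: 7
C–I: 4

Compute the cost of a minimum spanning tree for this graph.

52

Sort edges by weight, then run Kruskal:
B–I (2): add — endpoints in different components.
E–H (2): add — endpoints in different components.
B–E (4): add — endpoints in different components.
C–I (4): add — endpoints in different components.
C–E (6): skip — C and E already connected.
A–F (7): add — endpoints in different components.
A–C (9): add — endpoints in different components.
F–H (9): skip — F and H already connected.
B–G (11): add — endpoints in different components.
F–G (11): skip — F and G already connected.
D–E (13): add — endpoints in different components.
MST edges: B–I, E–H, B–E, C–I, A–F, A–C, B–G, D–E; total weight 2+2+4+4+7+9+11+13 = 52.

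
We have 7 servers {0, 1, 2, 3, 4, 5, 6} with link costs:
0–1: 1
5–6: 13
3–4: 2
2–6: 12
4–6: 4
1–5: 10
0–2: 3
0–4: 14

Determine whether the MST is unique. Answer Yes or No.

Yes

Sort edges by weight, then run Kruskal:
0–1 (1): add. Components now {0,1} {2} {3} {4} {5} {6}
3–4 (2): add. Components now {0,1} {2} {3,4} {5} {6}
0–2 (3): add. Components now {0,1,2} {3,4} {5} {6}
4–6 (4): add. Components now {0,1,2} {3,4,6} {5}
1–5 (10): add. Components now {0,1,2,5} {3,4,6}
2–6 (12): add. Components now {0,1,2,3,4,5,6}
Every non-tree edge has weight strictly greater than the heaviest edge on the tree path between its endpoints, so the MST is unique.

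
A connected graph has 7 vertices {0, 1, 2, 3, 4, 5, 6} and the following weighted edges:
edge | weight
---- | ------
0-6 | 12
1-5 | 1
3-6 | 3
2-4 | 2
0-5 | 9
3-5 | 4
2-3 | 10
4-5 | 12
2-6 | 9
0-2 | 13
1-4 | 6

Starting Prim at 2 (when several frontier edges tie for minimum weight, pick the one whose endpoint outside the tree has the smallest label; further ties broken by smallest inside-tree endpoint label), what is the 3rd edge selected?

Prim's algorithm from 2:
Step 1: cheapest edge leaving the tree is 2-4 (2); add 4.
Step 2: cheapest edge leaving the tree is 1-4 (6); add 1.
Step 3: cheapest edge leaving the tree is 1-5 (1); add 5.
Step 4: cheapest edge leaving the tree is 3-5 (4); add 3.
Step 5: cheapest edge leaving the tree is 3-6 (3); add 6.
Step 6: cheapest edge leaving the tree is 0-5 (9); add 0.
The 3rd edge added is 1-5.

1-5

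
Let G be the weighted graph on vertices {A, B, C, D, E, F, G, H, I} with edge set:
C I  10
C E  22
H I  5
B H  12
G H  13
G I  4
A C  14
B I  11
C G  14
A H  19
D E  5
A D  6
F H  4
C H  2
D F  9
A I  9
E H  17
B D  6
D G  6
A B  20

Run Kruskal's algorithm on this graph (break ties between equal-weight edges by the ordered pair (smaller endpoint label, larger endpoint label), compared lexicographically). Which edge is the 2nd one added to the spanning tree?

Kruskal: consider edges lightest-first.
C H (2): add — endpoints in different components.
F H (4): add — endpoints in different components.
G I (4): add — endpoints in different components.
D E (5): add — endpoints in different components.
H I (5): add — endpoints in different components.
A D (6): add — endpoints in different components.
B D (6): add — endpoints in different components.
D G (6): add — endpoints in different components.
The 2nd edge added is F H.

F-H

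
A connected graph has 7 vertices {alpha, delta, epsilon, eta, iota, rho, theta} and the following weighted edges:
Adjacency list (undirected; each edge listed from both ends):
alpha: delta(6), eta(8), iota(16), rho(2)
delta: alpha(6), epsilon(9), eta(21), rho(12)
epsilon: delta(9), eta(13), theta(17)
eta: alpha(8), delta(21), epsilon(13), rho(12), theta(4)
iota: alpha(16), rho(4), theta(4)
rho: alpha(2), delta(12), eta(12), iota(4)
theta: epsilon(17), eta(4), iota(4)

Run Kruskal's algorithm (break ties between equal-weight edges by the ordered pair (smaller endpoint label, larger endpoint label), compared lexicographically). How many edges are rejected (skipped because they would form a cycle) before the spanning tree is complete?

Kruskal: consider edges lightest-first.
alpha-rho (2): add. Components now {alpha,rho} {eta} {theta} {epsilon} {delta} {iota}
eta-theta (4): add. Components now {alpha,rho} {eta,theta} {epsilon} {delta} {iota}
iota-rho (4): add. Components now {alpha,iota,rho} {eta,theta} {epsilon} {delta}
iota-theta (4): add. Components now {alpha,eta,iota,rho,theta} {epsilon} {delta}
alpha-delta (6): add. Components now {alpha,delta,eta,iota,rho,theta} {epsilon}
alpha-eta (8): skip — eta and alpha already connected.
delta-epsilon (9): add. Components now {alpha,delta,epsilon,eta,iota,rho,theta}
Edges rejected before the tree was complete: 1.

1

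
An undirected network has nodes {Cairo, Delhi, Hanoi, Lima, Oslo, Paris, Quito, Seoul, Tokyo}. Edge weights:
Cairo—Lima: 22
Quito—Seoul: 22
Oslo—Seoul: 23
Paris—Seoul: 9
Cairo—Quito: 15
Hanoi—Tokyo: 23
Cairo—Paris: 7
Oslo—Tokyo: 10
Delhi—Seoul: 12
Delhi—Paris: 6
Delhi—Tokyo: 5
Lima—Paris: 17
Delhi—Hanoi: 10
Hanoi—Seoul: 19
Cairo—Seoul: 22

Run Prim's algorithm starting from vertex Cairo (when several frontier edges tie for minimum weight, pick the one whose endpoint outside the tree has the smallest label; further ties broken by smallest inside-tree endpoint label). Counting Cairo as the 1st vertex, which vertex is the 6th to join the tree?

Hanoi

Grow the tree from Cairo using Prim:
Step 1: cheapest edge leaving the tree is Cairo—Paris (7); add Paris.
Step 2: cheapest edge leaving the tree is Delhi—Paris (6); add Delhi.
Step 3: cheapest edge leaving the tree is Delhi—Tokyo (5); add Tokyo.
Step 4: cheapest edge leaving the tree is Paris—Seoul (9); add Seoul.
Step 5: cheapest edge leaving the tree is Delhi—Hanoi (10); add Hanoi.
Step 6: cheapest edge leaving the tree is Oslo—Tokyo (10); add Oslo.
Step 7: cheapest edge leaving the tree is Cairo—Quito (15); add Quito.
Step 8: cheapest edge leaving the tree is Lima—Paris (17); add Lima.
Vertex order: Cairo, Paris, Delhi, Tokyo, Seoul, Hanoi, Oslo, Quito, Lima. The 6th vertex is Hanoi.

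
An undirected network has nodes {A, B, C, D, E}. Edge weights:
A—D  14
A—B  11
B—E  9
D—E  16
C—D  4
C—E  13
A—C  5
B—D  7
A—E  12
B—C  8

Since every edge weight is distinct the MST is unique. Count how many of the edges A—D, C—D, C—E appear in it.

1

Kruskal's algorithm — process edges by increasing weight (ties by edge label):
C—D (4): add — endpoints in different components.
A—C (5): add — endpoints in different components.
B—D (7): add — endpoints in different components.
B—C (8): skip — B and C already connected.
B—E (9): add — endpoints in different components.
MST edge set: {C—D, A—C, B—D, B—E}.
Of the listed edges, {C—D} are in the MST → 1.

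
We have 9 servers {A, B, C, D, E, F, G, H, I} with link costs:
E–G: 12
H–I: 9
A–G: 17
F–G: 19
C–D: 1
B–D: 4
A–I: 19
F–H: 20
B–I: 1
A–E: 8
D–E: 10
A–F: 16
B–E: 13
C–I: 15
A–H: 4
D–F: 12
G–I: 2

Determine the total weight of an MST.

41

Kruskal: consider edges lightest-first.
B–I (1): add — endpoints in different components.
C–D (1): add — endpoints in different components.
G–I (2): add — endpoints in different components.
A–H (4): add — endpoints in different components.
B–D (4): add — endpoints in different components.
A–E (8): add — endpoints in different components.
H–I (9): add — endpoints in different components.
D–E (10): skip — D and E already connected.
D–F (12): add — endpoints in different components.
MST edges: B–I, C–D, G–I, A–H, B–D, A–E, H–I, D–F; total weight 1+1+2+4+4+8+9+12 = 41.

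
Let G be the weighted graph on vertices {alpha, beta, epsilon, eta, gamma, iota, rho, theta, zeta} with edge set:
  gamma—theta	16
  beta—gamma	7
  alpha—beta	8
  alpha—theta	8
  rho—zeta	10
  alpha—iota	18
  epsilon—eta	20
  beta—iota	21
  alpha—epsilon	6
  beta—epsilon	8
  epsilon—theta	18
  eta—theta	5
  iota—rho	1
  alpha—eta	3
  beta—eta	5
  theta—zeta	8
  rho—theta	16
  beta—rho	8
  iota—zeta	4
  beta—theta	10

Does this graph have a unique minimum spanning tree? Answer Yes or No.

No

Kruskal's algorithm — process edges by increasing weight (ties by edge label):
iota—rho (1): add — endpoints in different components.
alpha—eta (3): add — endpoints in different components.
iota—zeta (4): add — endpoints in different components.
beta—eta (5): add — endpoints in different components.
eta—theta (5): add — endpoints in different components.
alpha—epsilon (6): add — endpoints in different components.
beta—gamma (7): add — endpoints in different components.
alpha—beta (8): skip — alpha and beta already connected.
alpha—theta (8): skip — theta and alpha already connected.
beta—epsilon (8): skip — beta and epsilon already connected.
beta—rho (8): add — endpoints in different components.
Non-tree edge theta—zeta has weight 8, equal to the heaviest edge on its tree cycle — swapping gives another MST of the same weight. Not unique.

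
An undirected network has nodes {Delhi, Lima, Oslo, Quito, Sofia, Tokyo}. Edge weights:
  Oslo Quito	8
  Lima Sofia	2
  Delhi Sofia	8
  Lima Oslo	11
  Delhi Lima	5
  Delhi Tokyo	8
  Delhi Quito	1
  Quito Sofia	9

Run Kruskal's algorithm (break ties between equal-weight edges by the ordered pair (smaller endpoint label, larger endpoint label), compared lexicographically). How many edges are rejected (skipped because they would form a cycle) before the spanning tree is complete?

Kruskal's algorithm — process edges by increasing weight (ties by edge label):
Delhi Quito (1): add. Components now {Delhi,Quito} {Oslo} {Lima} {Sofia} {Tokyo}
Lima Sofia (2): add. Components now {Delhi,Quito} {Oslo} {Lima,Sofia} {Tokyo}
Delhi Lima (5): add. Components now {Delhi,Lima,Quito,Sofia} {Oslo} {Tokyo}
Delhi Sofia (8): skip — Sofia and Delhi already connected.
Delhi Tokyo (8): add. Components now {Delhi,Lima,Quito,Sofia,Tokyo} {Oslo}
Oslo Quito (8): add. Components now {Delhi,Lima,Oslo,Quito,Sofia,Tokyo}
Edges rejected before the tree was complete: 1.

1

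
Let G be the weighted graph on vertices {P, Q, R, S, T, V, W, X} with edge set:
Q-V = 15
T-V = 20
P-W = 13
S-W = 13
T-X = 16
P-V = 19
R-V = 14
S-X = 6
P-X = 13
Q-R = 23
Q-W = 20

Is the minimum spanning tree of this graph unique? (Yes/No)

Kruskal's algorithm — process edges by increasing weight (ties by edge label):
S-X (6): add — endpoints in different components.
P-W (13): add — endpoints in different components.
P-X (13): add — endpoints in different components.
S-W (13): skip — S and W already connected.
R-V (14): add — endpoints in different components.
Q-V (15): add — endpoints in different components.
T-X (16): add — endpoints in different components.
P-V (19): add — endpoints in different components.
Non-tree edge S-W has weight 13, equal to the heaviest edge on its tree cycle — swapping gives another MST of the same weight. Not unique.

No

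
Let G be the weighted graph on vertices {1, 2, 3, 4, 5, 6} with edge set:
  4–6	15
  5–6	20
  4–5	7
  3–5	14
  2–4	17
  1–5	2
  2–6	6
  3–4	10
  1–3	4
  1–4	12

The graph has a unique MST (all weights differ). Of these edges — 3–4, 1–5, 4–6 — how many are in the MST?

Sort edges by weight, then run Kruskal:
1–5 (2): add — endpoints in different components.
1–3 (4): add — endpoints in different components.
2–6 (6): add — endpoints in different components.
4–5 (7): add — endpoints in different components.
3–4 (10): skip — 3 and 4 already connected.
1–4 (12): skip — 1 and 4 already connected.
3–5 (14): skip — 3 and 5 already connected.
4–6 (15): add — endpoints in different components.
MST edge set: {1–5, 1–3, 2–6, 4–5, 4–6}.
Of the listed edges, {1–5, 4–6} are in the MST → 2.

2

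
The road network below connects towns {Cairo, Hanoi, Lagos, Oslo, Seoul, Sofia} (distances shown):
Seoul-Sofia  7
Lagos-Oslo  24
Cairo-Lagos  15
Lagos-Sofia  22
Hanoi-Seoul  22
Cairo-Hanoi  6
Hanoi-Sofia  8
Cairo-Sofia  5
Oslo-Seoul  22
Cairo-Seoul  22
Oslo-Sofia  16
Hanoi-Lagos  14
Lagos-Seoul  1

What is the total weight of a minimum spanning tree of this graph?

35

Grow the tree from Lagos using Prim:
Step 1: cheapest edge leaving the tree is Lagos-Seoul (1); add Seoul.
Step 2: cheapest edge leaving the tree is Seoul-Sofia (7); add Sofia.
Step 3: cheapest edge leaving the tree is Cairo-Sofia (5); add Cairo.
Step 4: cheapest edge leaving the tree is Cairo-Hanoi (6); add Hanoi.
Step 5: cheapest edge leaving the tree is Oslo-Sofia (16); add Oslo.
MST edges: Lagos-Seoul, Seoul-Sofia, Cairo-Sofia, Cairo-Hanoi, Oslo-Sofia; total weight 1+7+5+6+16 = 35.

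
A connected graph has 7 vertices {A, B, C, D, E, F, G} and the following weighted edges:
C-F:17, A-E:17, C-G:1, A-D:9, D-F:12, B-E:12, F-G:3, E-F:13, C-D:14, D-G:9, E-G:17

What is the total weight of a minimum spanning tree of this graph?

Kruskal's algorithm — process edges by increasing weight (ties by edge label):
C-G (1): add. Components now {A} {B} {C,G} {D} {E} {F}
F-G (3): add. Components now {A} {B} {C,F,G} {D} {E}
A-D (9): add. Components now {A,D} {B} {C,F,G} {E}
D-G (9): add. Components now {A,C,D,F,G} {B} {E}
B-E (12): add. Components now {A,C,D,F,G} {B,E}
D-F (12): skip — D and F already connected.
E-F (13): add. Components now {A,B,C,D,E,F,G}
MST edges: C-G, F-G, A-D, D-G, B-E, E-F; total weight 1+3+9+9+12+13 = 47.

47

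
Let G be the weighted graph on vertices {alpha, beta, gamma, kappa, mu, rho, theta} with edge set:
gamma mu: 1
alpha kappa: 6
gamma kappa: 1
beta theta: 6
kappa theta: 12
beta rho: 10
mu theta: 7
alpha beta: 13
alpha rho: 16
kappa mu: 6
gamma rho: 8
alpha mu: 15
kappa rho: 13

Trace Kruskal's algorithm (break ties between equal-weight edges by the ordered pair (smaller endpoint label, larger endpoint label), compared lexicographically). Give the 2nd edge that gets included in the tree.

gamma-mu

Kruskal's algorithm — process edges by increasing weight (ties by edge label):
gamma kappa (1): add. Components now {alpha} {theta} {mu} {beta} {rho} {gamma,kappa}
gamma mu (1): add. Components now {alpha} {theta} {gamma,kappa,mu} {beta} {rho}
alpha kappa (6): add. Components now {alpha,gamma,kappa,mu} {theta} {beta} {rho}
beta theta (6): add. Components now {alpha,gamma,kappa,mu} {beta,theta} {rho}
kappa mu (6): skip — mu and kappa already connected.
mu theta (7): add. Components now {alpha,beta,gamma,kappa,mu,theta} {rho}
gamma rho (8): add. Components now {alpha,beta,gamma,kappa,mu,rho,theta}
The 2nd edge added is gamma mu.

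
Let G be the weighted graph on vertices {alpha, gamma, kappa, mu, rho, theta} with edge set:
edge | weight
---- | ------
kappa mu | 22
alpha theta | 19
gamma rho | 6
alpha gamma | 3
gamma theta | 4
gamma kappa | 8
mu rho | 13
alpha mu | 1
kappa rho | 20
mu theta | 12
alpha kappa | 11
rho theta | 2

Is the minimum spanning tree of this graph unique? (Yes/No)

Yes

Kruskal: consider edges lightest-first.
alpha mu (1): add. Components now {gamma} {rho} {alpha,mu} {theta} {kappa}
rho theta (2): add. Components now {gamma} {rho,theta} {alpha,mu} {kappa}
alpha gamma (3): add. Components now {alpha,gamma,mu} {rho,theta} {kappa}
gamma theta (4): add. Components now {alpha,gamma,mu,rho,theta} {kappa}
gamma rho (6): skip — gamma and rho already connected.
gamma kappa (8): add. Components now {alpha,gamma,kappa,mu,rho,theta}
Every non-tree edge has weight strictly greater than the heaviest edge on the tree path between its endpoints, so the MST is unique.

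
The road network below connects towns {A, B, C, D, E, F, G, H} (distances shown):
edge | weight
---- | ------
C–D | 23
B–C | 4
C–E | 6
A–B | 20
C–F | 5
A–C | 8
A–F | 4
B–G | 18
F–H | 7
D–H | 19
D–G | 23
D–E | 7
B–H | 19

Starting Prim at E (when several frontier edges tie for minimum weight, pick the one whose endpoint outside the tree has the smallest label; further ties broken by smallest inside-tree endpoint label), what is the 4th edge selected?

Prim's algorithm from E:
Step 1: cheapest edge leaving the tree is C–E (6); add C.
Step 2: cheapest edge leaving the tree is B–C (4); add B.
Step 3: cheapest edge leaving the tree is C–F (5); add F.
Step 4: cheapest edge leaving the tree is A–F (4); add A.
Step 5: cheapest edge leaving the tree is D–E (7); add D.
Step 6: cheapest edge leaving the tree is F–H (7); add H.
Step 7: cheapest edge leaving the tree is B–G (18); add G.
The 4th edge added is A–F.

A-F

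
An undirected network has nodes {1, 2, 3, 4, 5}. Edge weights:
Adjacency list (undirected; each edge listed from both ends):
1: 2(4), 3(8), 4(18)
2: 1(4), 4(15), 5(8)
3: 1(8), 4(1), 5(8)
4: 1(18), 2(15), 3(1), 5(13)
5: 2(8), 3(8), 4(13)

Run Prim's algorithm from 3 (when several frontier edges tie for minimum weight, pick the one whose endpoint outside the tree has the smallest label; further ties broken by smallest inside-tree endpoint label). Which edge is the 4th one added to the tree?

2-5

Prim's algorithm from 3:
Step 1: cheapest edge leaving the tree is 3—4 (1); add 4.
Step 2: cheapest edge leaving the tree is 1—3 (8); add 1.
Step 3: cheapest edge leaving the tree is 1—2 (4); add 2.
Step 4: cheapest edge leaving the tree is 2—5 (8); add 5.
The 4th edge added is 2—5.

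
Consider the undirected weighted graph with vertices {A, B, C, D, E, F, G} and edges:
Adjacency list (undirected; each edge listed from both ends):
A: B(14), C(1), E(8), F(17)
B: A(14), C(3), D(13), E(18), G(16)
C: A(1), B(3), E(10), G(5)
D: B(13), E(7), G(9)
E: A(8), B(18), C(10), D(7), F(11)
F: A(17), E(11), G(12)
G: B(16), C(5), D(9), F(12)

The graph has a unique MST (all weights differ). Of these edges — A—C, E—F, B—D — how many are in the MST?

2

Sort edges by weight, then run Kruskal:
A—C (1): add. Components now {A,C} {B} {D} {E} {F} {G}
B—C (3): add. Components now {A,B,C} {D} {E} {F} {G}
C—G (5): add. Components now {A,B,C,G} {D} {E} {F}
D—E (7): add. Components now {A,B,C,G} {D,E} {F}
A—E (8): add. Components now {A,B,C,D,E,G} {F}
D—G (9): skip — D and G already connected.
C—E (10): skip — C and E already connected.
E—F (11): add. Components now {A,B,C,D,E,F,G}
MST edge set: {A—C, B—C, C—G, D—E, A—E, E—F}.
Of the listed edges, {A—C, E—F} are in the MST → 2.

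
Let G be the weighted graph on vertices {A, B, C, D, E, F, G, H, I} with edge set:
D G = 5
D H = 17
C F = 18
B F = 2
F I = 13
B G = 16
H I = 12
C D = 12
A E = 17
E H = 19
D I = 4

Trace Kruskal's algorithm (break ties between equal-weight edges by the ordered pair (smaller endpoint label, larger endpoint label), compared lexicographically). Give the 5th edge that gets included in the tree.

H-I

Kruskal's algorithm — process edges by increasing weight (ties by edge label):
B F (2): add — endpoints in different components.
D I (4): add — endpoints in different components.
D G (5): add — endpoints in different components.
C D (12): add — endpoints in different components.
H I (12): add — endpoints in different components.
F I (13): add — endpoints in different components.
B G (16): skip — B and G already connected.
A E (17): add — endpoints in different components.
D H (17): skip — D and H already connected.
C F (18): skip — C and F already connected.
E H (19): add — endpoints in different components.
The 5th edge added is H I.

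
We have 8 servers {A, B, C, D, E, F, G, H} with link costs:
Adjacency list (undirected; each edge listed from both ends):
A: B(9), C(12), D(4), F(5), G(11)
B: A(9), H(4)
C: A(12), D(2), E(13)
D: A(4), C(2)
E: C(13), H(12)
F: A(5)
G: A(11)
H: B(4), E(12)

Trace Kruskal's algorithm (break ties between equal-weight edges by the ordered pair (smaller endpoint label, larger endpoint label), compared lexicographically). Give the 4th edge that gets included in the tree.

Sort edges by weight, then run Kruskal:
C—D (2): add — endpoints in different components.
A—D (4): add — endpoints in different components.
B—H (4): add — endpoints in different components.
A—F (5): add — endpoints in different components.
A—B (9): add — endpoints in different components.
A—G (11): add — endpoints in different components.
A—C (12): skip — A and C already connected.
E—H (12): add — endpoints in different components.
The 4th edge added is A—F.

A-F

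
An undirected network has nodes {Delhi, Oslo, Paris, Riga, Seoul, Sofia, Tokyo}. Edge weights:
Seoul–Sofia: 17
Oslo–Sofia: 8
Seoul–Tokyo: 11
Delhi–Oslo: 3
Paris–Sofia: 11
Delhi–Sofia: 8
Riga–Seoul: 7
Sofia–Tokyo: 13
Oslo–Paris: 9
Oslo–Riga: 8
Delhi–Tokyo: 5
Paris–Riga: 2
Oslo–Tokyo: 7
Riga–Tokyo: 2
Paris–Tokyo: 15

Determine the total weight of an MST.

Prim's algorithm from Seoul:
Step 1: cheapest edge leaving the tree is Riga–Seoul (7); add Riga.
Step 2: cheapest edge leaving the tree is Paris–Riga (2); add Paris.
Step 3: cheapest edge leaving the tree is Riga–Tokyo (2); add Tokyo.
Step 4: cheapest edge leaving the tree is Delhi–Tokyo (5); add Delhi.
Step 5: cheapest edge leaving the tree is Delhi–Oslo (3); add Oslo.
Step 6: cheapest edge leaving the tree is Delhi–Sofia (8); add Sofia.
MST edges: Riga–Seoul, Paris–Riga, Riga–Tokyo, Delhi–Tokyo, Delhi–Oslo, Delhi–Sofia; total weight 7+2+2+5+3+8 = 27.

27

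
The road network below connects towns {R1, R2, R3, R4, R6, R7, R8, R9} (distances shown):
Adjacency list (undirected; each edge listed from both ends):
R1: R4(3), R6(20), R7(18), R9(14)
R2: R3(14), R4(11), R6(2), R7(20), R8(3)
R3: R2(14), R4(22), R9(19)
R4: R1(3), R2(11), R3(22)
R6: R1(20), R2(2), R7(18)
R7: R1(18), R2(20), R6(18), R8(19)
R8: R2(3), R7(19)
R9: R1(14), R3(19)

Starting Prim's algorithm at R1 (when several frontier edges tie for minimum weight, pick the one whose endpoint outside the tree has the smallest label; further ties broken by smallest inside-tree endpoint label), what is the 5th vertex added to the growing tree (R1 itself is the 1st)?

Prim's algorithm from R1:
Step 1: cheapest edge leaving the tree is R1—R4 (3); add R4.
Step 2: cheapest edge leaving the tree is R2—R4 (11); add R2.
Step 3: cheapest edge leaving the tree is R2—R6 (2); add R6.
Step 4: cheapest edge leaving the tree is R2—R8 (3); add R8.
Step 5: cheapest edge leaving the tree is R2—R3 (14); add R3.
Step 6: cheapest edge leaving the tree is R1—R9 (14); add R9.
Step 7: cheapest edge leaving the tree is R1—R7 (18); add R7.
Vertex order: R1, R4, R2, R6, R8, R3, R9, R7. The 5th vertex is R8.

R8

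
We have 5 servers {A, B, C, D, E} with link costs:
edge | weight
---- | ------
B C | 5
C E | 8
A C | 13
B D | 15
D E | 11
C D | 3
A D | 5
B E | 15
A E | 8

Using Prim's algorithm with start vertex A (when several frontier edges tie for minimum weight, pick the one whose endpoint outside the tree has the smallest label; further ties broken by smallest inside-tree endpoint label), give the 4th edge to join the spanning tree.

A-E

Grow the tree from A using Prim:
Step 1: cheapest edge leaving the tree is A D (5); add D.
Step 2: cheapest edge leaving the tree is C D (3); add C.
Step 3: cheapest edge leaving the tree is B C (5); add B.
Step 4: cheapest edge leaving the tree is A E (8); add E.
The 4th edge added is A E.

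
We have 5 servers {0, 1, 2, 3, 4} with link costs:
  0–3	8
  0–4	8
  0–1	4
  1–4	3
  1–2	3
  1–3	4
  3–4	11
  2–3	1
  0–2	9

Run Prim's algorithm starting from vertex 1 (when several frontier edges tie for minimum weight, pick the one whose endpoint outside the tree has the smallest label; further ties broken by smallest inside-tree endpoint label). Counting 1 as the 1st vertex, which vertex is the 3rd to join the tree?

Prim, starting at 1.
Step 1: cheapest edge leaving the tree is 1–2 (3); add 2.
Step 2: cheapest edge leaving the tree is 2–3 (1); add 3.
Step 3: cheapest edge leaving the tree is 1–4 (3); add 4.
Step 4: cheapest edge leaving the tree is 0–1 (4); add 0.
Vertex order: 1, 2, 3, 4, 0. The 3rd vertex is 3.

3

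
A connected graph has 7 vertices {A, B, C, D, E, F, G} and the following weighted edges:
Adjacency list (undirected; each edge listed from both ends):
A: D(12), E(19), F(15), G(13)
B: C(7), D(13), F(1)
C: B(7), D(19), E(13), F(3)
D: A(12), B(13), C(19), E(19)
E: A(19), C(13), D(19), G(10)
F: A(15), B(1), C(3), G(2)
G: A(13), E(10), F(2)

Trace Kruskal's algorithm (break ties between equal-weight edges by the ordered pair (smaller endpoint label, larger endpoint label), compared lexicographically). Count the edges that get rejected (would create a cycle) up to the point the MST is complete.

1

Kruskal's algorithm — process edges by increasing weight (ties by edge label):
B-F (1): add. Components now {A} {B,F} {C} {D} {E} {G}
F-G (2): add. Components now {A} {B,F,G} {C} {D} {E}
C-F (3): add. Components now {A} {B,C,F,G} {D} {E}
B-C (7): skip — B and C already connected.
E-G (10): add. Components now {A} {B,C,E,F,G} {D}
A-D (12): add. Components now {A,D} {B,C,E,F,G}
A-G (13): add. Components now {A,B,C,D,E,F,G}
Edges rejected before the tree was complete: 1.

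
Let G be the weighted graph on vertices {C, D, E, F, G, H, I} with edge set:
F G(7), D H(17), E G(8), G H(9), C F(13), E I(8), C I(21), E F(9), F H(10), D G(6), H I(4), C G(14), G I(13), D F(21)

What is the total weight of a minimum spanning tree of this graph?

46

Grow the tree from D using Prim:
Step 1: frontier [D G 6, D H 17, D F 21] → take D G (6); add G.
Step 2: frontier [D H 17, D F 21, F G 7, E G 8, G H 9, G I 13, C G 14] → take F G (7); add F.
Step 3: frontier [D H 17, E F 9, F H 10, C F 13, E G 8, G H 9, G I 13, C G 14] → take E G (8); add E.
Step 4: frontier [D H 17, E I 8, F H 10, C F 13, G H 9, G I 13, C G 14] → take E I (8); add I.
Step 5: frontier [D H 17, F H 10, C F 13, G H 9, C G 14, H I 4, C I 21] → take H I (4); add H.
Step 6: frontier [C F 13, C G 14, C I 21] → take C F (13); add C.
MST edges: D G, F G, E G, E I, H I, C F; total weight 6+7+8+8+4+13 = 46.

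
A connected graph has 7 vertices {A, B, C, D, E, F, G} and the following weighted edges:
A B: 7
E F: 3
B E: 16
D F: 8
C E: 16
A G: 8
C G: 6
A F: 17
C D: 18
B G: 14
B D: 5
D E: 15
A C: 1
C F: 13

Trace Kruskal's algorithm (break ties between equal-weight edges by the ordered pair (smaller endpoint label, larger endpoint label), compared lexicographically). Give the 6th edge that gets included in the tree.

Kruskal's algorithm — process edges by increasing weight (ties by edge label):
A C (1): add — endpoints in different components.
E F (3): add — endpoints in different components.
B D (5): add — endpoints in different components.
C G (6): add — endpoints in different components.
A B (7): add — endpoints in different components.
A G (8): skip — A and G already connected.
D F (8): add — endpoints in different components.
The 6th edge added is D F.

D-F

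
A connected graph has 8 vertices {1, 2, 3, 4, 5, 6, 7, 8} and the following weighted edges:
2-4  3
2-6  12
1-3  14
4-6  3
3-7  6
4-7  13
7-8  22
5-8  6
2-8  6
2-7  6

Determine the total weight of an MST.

Sort edges by weight, then run Kruskal:
2-4 (3): add — endpoints in different components.
4-6 (3): add — endpoints in different components.
2-7 (6): add — endpoints in different components.
2-8 (6): add — endpoints in different components.
3-7 (6): add — endpoints in different components.
5-8 (6): add — endpoints in different components.
2-6 (12): skip — 2 and 6 already connected.
4-7 (13): skip — 4 and 7 already connected.
1-3 (14): add — endpoints in different components.
MST edges: 2-4, 4-6, 2-7, 2-8, 3-7, 5-8, 1-3; total weight 3+3+6+6+6+6+14 = 44.

44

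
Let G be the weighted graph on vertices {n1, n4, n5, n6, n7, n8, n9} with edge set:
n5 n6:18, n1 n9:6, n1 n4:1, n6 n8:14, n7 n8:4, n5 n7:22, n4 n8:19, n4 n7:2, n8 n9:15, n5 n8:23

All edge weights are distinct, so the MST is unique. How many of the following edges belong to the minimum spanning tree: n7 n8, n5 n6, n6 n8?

3

Kruskal: consider edges lightest-first.
n1 n4 (1): add — endpoints in different components.
n4 n7 (2): add — endpoints in different components.
n7 n8 (4): add — endpoints in different components.
n1 n9 (6): add — endpoints in different components.
n6 n8 (14): add — endpoints in different components.
n8 n9 (15): skip — n9 and n8 already connected.
n5 n6 (18): add — endpoints in different components.
MST edge set: {n1 n4, n4 n7, n7 n8, n1 n9, n6 n8, n5 n6}.
Of the listed edges, {n7 n8, n5 n6, n6 n8} are in the MST → 3.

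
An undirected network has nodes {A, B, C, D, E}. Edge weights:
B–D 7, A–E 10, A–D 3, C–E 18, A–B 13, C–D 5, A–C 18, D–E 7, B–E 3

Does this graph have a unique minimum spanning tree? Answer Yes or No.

Kruskal's algorithm — process edges by increasing weight (ties by edge label):
A–D (3): add — endpoints in different components.
B–E (3): add — endpoints in different components.
C–D (5): add — endpoints in different components.
B–D (7): add — endpoints in different components.
Non-tree edge D–E has weight 7, equal to the heaviest edge on its tree cycle — swapping gives another MST of the same weight. Not unique.

No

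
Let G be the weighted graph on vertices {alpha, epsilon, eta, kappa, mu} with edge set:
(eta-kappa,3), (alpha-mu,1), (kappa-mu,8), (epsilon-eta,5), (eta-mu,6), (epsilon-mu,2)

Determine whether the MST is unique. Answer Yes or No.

Yes

Kruskal's algorithm — process edges by increasing weight (ties by edge label):
alpha-mu (1): add — endpoints in different components.
epsilon-mu (2): add — endpoints in different components.
eta-kappa (3): add — endpoints in different components.
epsilon-eta (5): add — endpoints in different components.
Every non-tree edge has weight strictly greater than the heaviest edge on the tree path between its endpoints, so the MST is unique.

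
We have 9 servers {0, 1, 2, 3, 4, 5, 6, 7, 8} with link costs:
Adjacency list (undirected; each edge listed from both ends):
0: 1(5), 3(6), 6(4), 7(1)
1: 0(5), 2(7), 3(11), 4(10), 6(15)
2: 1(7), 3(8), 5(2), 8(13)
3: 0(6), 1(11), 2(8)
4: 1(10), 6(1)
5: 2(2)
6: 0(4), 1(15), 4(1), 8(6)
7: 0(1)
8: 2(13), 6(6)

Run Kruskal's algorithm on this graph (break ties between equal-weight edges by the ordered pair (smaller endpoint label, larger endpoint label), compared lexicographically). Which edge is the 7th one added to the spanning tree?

Kruskal's algorithm — process edges by increasing weight (ties by edge label):
0-7 (1): add — endpoints in different components.
4-6 (1): add — endpoints in different components.
2-5 (2): add — endpoints in different components.
0-6 (4): add — endpoints in different components.
0-1 (5): add — endpoints in different components.
0-3 (6): add — endpoints in different components.
6-8 (6): add — endpoints in different components.
1-2 (7): add — endpoints in different components.
The 7th edge added is 6-8.

6-8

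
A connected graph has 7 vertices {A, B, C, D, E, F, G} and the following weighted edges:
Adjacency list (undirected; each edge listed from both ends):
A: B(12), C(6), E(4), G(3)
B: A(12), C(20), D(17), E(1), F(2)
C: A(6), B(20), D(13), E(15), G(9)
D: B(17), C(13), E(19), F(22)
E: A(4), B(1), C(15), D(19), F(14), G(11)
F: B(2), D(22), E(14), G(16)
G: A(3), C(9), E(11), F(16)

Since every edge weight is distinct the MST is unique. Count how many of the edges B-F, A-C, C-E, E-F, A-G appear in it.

3

Kruskal's algorithm — process edges by increasing weight (ties by edge label):
B-E (1): add — endpoints in different components.
B-F (2): add — endpoints in different components.
A-G (3): add — endpoints in different components.
A-E (4): add — endpoints in different components.
A-C (6): add — endpoints in different components.
C-G (9): skip — C and G already connected.
E-G (11): skip — E and G already connected.
A-B (12): skip — A and B already connected.
C-D (13): add — endpoints in different components.
MST edge set: {B-E, B-F, A-G, A-E, A-C, C-D}.
Of the listed edges, {B-F, A-C, A-G} are in the MST → 3.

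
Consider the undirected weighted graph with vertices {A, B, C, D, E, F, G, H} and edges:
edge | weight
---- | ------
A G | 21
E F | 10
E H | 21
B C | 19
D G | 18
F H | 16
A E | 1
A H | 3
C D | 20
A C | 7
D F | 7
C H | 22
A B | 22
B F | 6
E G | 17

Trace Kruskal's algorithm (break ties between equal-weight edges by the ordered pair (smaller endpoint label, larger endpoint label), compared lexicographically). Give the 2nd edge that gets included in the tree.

Kruskal's algorithm — process edges by increasing weight (ties by edge label):
A E (1): add — endpoints in different components.
A H (3): add — endpoints in different components.
B F (6): add — endpoints in different components.
A C (7): add — endpoints in different components.
D F (7): add — endpoints in different components.
E F (10): add — endpoints in different components.
F H (16): skip — F and H already connected.
E G (17): add — endpoints in different components.
The 2nd edge added is A H.

A-H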